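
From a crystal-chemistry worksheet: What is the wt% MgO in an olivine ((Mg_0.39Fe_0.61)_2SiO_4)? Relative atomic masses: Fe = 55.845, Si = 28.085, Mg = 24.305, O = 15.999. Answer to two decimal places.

M((Mg_0.39Fe_0.61)_2SiO_4) = 179.170 g/mol; M(MgO) = 40.304 g/mol.
Moles MgO per formula unit = 0.78 Mg ÷ 1 = 0.7800.
MgO fraction = (0.7800 × 40.304) / 179.170 = 31.437/179.170 = 0.1755.

17.55 wt%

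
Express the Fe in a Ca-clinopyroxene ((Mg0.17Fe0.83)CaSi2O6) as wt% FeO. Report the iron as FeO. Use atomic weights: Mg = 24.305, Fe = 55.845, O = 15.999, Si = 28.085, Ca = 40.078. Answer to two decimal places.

M((Mg0.17Fe0.83)CaSi2O6) = 242.725 g/mol; M(FeO) = 71.844 g/mol.
Moles FeO per formula unit = 0.83 Fe ÷ 1 = 0.8300.
FeO fraction = (0.8300 × 71.844) / 242.725 = 59.631/242.725 = 0.2457.

24.57 wt%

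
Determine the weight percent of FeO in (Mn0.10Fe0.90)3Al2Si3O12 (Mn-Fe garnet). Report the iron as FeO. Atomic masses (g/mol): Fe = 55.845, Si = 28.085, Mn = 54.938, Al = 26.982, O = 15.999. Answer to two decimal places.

38.99 wt%

Formula mass = 497.470 g/mol.
2.70 Fe → 2.7000 mol FeO per formula unit; M(FeO) = 71.844, so FeO mass = 193.979 g.
193.979/497.470 × 100 = 38.99 wt%.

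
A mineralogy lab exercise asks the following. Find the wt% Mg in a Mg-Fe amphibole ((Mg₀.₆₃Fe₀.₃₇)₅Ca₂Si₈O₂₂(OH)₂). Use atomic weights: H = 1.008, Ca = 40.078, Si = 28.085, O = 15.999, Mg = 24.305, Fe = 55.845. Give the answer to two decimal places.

8.79 wt%

Molar mass of (Mg₀.₆₃Fe₀.₃₇)₅Ca₂Si₈O₂₂(OH)₂: 3.15×24.305 + 1.85×55.845 + 2×40.078 + 8×28.085 + 24×15.999 + 2×1.008 = 870.702 g/mol.
Mass of Mg per formula unit: 3.15 × 24.305 = 76.561 g.
Weight fraction Mg = 76.561 / 870.702 = 0.0879.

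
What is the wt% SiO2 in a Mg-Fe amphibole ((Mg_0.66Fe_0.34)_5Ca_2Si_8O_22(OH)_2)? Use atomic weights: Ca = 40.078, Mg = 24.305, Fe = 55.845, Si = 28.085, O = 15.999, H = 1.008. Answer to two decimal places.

Molar mass of (Mg_0.66Fe_0.34)_5Ca_2Si_8O_22(OH)_2 = 3.30*24.305 + 1.70*55.845 + 2*40.078 + 8*28.085 + 24*15.999 + 2*1.008 = 865.971 g/mol.
Each formula unit contains 8 Si, equivalent to 8/1 = 8.0000 mol SiO2.
M(SiO2) = 1×28.085 + 2×15.999 = 60.083 g/mol.
Mass of SiO2 per formula unit = 8.0000 × 60.083 = 480.664 g.
SiO2 wt% = 480.664 / 865.971 × 100 = 55.51%.

55.51 wt%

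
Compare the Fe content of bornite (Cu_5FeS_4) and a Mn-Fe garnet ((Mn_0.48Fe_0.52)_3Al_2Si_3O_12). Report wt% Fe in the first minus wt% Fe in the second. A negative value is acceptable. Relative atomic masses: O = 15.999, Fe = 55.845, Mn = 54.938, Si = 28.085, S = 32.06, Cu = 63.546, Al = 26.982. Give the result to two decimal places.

Fe in Cu_5FeS_4: molar mass 501.815 g/mol; 1×55.845 = 55.845 g → 11.13 wt%.
Fe in (Mn_0.48Fe_0.52)_3Al_2Si_3O_12: molar mass 496.436 g/mol; 1.56×55.845 = 87.118 g → 17.55 wt%.
Difference = 11.13 − 17.55 = -6.42 percentage points.

-6.42 percentage points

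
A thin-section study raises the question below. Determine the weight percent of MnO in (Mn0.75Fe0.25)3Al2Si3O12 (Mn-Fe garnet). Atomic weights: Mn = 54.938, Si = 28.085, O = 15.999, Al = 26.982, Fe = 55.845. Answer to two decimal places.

32.20 wt%

Molar mass of (Mn0.75Fe0.25)3Al2Si3O12 = 2.25*54.938 + 0.75*55.845 + 2*26.982 + 3*28.085 + 12*15.999 = 495.701 g/mol.
Each formula unit contains 2.25 Mn, equivalent to 2.25/1 = 2.2500 mol MnO.
M(MnO) = 1×54.938 + 1×15.999 = 70.937 g/mol.
Mass of MnO per formula unit = 2.2500 × 70.937 = 159.608 g.
MnO wt% = 159.608 / 495.701 × 100 = 32.20%.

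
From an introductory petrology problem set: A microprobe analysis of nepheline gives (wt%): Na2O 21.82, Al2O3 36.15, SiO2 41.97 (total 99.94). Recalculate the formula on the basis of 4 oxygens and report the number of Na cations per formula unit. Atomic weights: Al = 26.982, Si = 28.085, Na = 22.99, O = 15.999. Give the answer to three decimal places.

1.001 Na apfu

Na2O: 21.82/61.979 = 0.35205 mol → 0.70410 mol Na, 0.35205 mol O.
Al2O3: 36.15/101.961 = 0.35455 mol → 0.70910 mol Al, 1.06365 mol O.
SiO2: 41.97/60.083 = 0.69853 mol → 0.69853 mol Si, 1.39706 mol O.
Total oxygen = 2.81276 mol. Normalization factor = 4/2.81276 = 1.42209.
Na per 4 O = 0.70410 × 1.42209 = 1.001.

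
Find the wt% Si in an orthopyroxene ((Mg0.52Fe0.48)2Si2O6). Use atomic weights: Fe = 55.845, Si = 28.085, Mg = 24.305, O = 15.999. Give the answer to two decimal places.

Formula mass = 1.04*24.305 + 0.96*55.845 + 2*28.085 + 6*15.999 = 231.052 g/mol, of which 56.170 g is Si.
So Si makes up 56.170/231.052 = 0.2431 of the mass, i.e. 24.31%.

24.31 weight percent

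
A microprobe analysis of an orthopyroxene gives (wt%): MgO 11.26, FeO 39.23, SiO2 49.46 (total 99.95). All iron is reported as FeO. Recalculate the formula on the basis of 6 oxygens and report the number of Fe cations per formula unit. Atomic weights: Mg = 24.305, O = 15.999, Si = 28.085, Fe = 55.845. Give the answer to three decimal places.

1.325 Fe apfu

MgO (M=40.304): mol = 0.27938; Mg = 0.27938, O = 0.27938.
FeO (M=71.844): mol = 0.54604; Fe = 0.54604, O = 0.54604.
SiO2 (M=60.083): mol = 0.82319; Si = 0.82319, O = 1.64638.
ΣO = 2.47180; factor = 6/ΣO = 2.42738.
Fe apfu = 0.54604 × 2.42738 = 1.325.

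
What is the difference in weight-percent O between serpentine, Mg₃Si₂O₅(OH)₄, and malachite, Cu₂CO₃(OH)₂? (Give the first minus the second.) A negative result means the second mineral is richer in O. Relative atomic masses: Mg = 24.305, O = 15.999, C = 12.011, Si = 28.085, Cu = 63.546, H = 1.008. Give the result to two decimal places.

15.78 percentage points

M(Mg₃Si₂O₅(OH)₄) = 277.108 g/mol, so wt% O = 143.991/277.108 × 100 = 51.96%.
M(Cu₂CO₃(OH)₂) = 221.114 g/mol, so wt% O = 79.995/221.114 × 100 = 36.18%.
51.96 − 36.18 = 15.78 pp.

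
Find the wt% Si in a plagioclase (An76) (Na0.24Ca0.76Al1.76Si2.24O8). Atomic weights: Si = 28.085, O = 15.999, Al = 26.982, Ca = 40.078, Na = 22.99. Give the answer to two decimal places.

22.93 mass %

Formula mass = 0.24*22.99 + 0.76*40.078 + 1.76*26.982 + 2.24*28.085 + 8*15.999 = 274.368 g/mol, of which 62.910 g is Si.
So Si makes up 62.910/274.368 = 0.2293 of the mass, i.e. 22.93%.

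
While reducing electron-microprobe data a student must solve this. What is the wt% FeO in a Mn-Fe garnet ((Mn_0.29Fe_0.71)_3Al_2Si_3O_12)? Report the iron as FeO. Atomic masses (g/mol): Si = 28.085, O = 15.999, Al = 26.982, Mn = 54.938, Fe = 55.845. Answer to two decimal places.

30.79 wt%

M((Mn_0.29Fe_0.71)_3Al_2Si_3O_12) = 496.953 g/mol; M(FeO) = 71.844 g/mol.
Moles FeO per formula unit = 2.13 Fe ÷ 1 = 2.1300.
FeO fraction = (2.1300 × 71.844) / 496.953 = 153.028/496.953 = 0.3079.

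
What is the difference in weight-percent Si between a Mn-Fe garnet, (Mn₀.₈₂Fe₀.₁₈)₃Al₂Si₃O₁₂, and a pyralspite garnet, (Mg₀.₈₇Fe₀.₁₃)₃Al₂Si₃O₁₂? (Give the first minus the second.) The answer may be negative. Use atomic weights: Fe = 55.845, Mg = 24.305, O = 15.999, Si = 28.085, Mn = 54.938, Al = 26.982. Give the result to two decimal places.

-3.28 percentage points

M((Mn₀.₈₂Fe₀.₁₈)₃Al₂Si₃O₁₂) = 495.511 g/mol, so wt% Si = 84.255/495.511 × 100 = 17.00%.
M((Mg₀.₈₇Fe₀.₁₃)₃Al₂Si₃O₁₂) = 415.423 g/mol, so wt% Si = 84.255/415.423 × 100 = 20.28%.
17.00 − 20.28 = -3.28 pp.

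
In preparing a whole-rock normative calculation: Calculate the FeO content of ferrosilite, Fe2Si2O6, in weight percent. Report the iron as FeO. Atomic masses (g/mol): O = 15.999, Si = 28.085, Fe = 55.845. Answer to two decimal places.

Formula mass = 263.854 g/mol.
2 Fe → 2.0000 mol FeO per formula unit; M(FeO) = 71.844, so FeO mass = 143.688 g.
143.688/263.854 × 100 = 54.46 wt%.

54.46 wt%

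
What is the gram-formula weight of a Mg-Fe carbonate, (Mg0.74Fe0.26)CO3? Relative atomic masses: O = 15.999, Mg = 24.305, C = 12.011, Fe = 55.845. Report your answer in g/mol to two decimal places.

The formula mass is the sum 0.74*24.305 + 0.26*55.845 + 1*12.011 + 3*15.999.

92.51 g/mol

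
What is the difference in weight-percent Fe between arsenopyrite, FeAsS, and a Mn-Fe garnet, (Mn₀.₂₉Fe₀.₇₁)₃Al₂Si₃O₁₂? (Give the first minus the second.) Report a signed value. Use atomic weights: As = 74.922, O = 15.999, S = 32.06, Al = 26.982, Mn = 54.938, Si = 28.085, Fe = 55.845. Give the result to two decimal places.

First mineral: 55.845 g Fe in 162.827 g formula = 34.30 wt% Fe.
Second mineral: 118.950 g Fe in 496.953 g formula = 23.94 wt% Fe.
34.30% − 23.94% gives a difference of 10.36 percentage points.

10.36 percentage points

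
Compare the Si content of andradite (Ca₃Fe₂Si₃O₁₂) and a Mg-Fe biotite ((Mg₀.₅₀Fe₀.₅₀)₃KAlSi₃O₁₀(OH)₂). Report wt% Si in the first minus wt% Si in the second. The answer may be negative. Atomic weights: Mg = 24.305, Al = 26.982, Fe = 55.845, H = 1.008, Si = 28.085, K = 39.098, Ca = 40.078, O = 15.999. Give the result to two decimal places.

-1.56 percentage points

Si in Ca₃Fe₂Si₃O₁₂: molar mass 508.167 g/mol; 3×28.085 = 84.255 g → 16.58 wt%.
Si in (Mg₀.₅₀Fe₀.₅₀)₃KAlSi₃O₁₀(OH)₂: molar mass 464.564 g/mol; 3×28.085 = 84.255 g → 18.14 wt%.
Difference = 16.58 − 18.14 = -1.56 percentage points.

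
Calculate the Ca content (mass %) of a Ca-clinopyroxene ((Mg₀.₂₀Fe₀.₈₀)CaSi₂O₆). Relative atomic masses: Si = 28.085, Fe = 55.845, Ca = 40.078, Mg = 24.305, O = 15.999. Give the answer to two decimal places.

16.58 mass %

Formula mass = 0.20*24.305 + 0.80*55.845 + 1*40.078 + 2*28.085 + 6*15.999 = 241.779 g/mol, of which 40.078 g is Ca.
So Ca makes up 40.078/241.779 = 0.1658 of the mass, i.e. 16.58%.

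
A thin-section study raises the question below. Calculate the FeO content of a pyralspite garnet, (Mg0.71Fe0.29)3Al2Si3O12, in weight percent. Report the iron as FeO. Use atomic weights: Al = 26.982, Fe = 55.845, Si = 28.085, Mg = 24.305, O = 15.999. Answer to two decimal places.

Formula mass = 430.562 g/mol.
0.87 Fe → 0.8700 mol FeO per formula unit; M(FeO) = 71.844, so FeO mass = 62.504 g.
62.504/430.562 × 100 = 14.52 wt%.

14.52 wt%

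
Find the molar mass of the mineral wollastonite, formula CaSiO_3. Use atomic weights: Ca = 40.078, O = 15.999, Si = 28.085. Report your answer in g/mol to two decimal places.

116.16 g/mol

Ca: 1 × 40.078 = 40.0780
Si: 1 × 28.085 = 28.0850
O: 3 × 15.999 = 47.9970
Summing the contributions gives the formula mass.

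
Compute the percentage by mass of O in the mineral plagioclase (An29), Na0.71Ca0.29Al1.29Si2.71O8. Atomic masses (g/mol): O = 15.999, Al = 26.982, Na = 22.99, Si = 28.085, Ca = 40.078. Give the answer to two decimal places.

47.96 wt%

Formula mass = 0.71·22.99 + 0.29·40.078 + 1.29·26.982 + 2.71·28.085 + 8·15.999 = 266.855 g/mol, of which 127.992 g is O.
So O makes up 127.992/266.855 = 0.4796 of the mass, i.e. 47.96%.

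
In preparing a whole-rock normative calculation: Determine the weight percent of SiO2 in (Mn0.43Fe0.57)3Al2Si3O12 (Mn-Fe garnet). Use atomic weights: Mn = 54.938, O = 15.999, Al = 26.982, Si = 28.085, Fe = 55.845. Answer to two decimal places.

Formula mass = 496.572 g/mol.
3 Si → 3.0000 mol SiO2 per formula unit; M(SiO2) = 60.083, so SiO2 mass = 180.249 g.
180.249/496.572 × 100 = 36.30 wt%.

36.30 wt%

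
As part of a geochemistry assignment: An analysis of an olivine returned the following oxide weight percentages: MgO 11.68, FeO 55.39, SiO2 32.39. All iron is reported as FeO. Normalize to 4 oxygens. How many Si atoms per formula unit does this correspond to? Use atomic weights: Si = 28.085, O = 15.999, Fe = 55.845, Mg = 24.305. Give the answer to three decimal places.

11.68 wt% MgO ÷ 40.304 g/mol = 0.28980 mol, giving 0.28980 Mg and 0.28980 O.
55.39 wt% FeO ÷ 71.844 g/mol = 0.77098 mol, giving 0.77098 Fe and 0.77098 O.
32.39 wt% SiO2 ÷ 60.083 g/mol = 0.53909 mol, giving 0.53909 Si and 1.07818 O.
Oxygen sums to 2.13896; scaling by 4/2.13896 = 1.87007 puts the formula on 4 O.
Si: 0.53909 × 1.87007 = 1.008 atoms per formula unit.

1.008 Si apfu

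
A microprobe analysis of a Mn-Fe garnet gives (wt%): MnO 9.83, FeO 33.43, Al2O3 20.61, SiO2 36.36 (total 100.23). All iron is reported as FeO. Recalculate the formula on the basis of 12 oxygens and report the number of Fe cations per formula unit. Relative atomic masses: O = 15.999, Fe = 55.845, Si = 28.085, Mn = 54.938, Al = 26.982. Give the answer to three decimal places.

9.83 wt% MnO ÷ 70.937 g/mol = 0.13857 mol, giving 0.13857 Mn and 0.13857 O.
33.43 wt% FeO ÷ 71.844 g/mol = 0.46531 mol, giving 0.46531 Fe and 0.46531 O.
20.61 wt% Al2O3 ÷ 101.961 g/mol = 0.20214 mol, giving 0.40428 Al and 0.60642 O.
36.36 wt% SiO2 ÷ 60.083 g/mol = 0.60516 mol, giving 0.60516 Si and 1.21032 O.
Oxygen sums to 2.42062; scaling by 12/2.42062 = 4.95741 puts the formula on 12 O.
Fe: 0.46531 × 4.95741 = 2.307 atoms per formula unit.

2.307 Fe apfu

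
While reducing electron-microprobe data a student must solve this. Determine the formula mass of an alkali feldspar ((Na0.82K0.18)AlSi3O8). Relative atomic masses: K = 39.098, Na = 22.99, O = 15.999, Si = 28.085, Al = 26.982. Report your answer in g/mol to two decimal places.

M = 0.82·22.99 + 0.18·39.098 + 1·26.982 + 3·28.085 + 8·15.999

265.12 g/mol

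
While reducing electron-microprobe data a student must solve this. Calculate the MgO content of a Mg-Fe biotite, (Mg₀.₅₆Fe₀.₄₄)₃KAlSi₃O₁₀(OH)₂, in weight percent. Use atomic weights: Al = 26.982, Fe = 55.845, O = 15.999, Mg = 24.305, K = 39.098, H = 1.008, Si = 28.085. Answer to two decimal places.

14.76 wt%

M((Mg₀.₅₆Fe₀.₄₄)₃KAlSi₃O₁₀(OH)₂) = 458.887 g/mol; M(MgO) = 40.304 g/mol.
Moles MgO per formula unit = 1.68 Mg ÷ 1 = 1.6800.
MgO fraction = (1.6800 × 40.304) / 458.887 = 67.711/458.887 = 0.1476.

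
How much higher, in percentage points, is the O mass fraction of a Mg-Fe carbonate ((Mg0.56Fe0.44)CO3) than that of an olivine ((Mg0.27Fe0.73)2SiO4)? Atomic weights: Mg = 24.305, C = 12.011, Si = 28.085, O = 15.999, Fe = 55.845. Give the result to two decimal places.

14.61 percentage points

M((Mg0.56Fe0.44)CO3) = 98.191 g/mol, so wt% O = 47.997/98.191 × 100 = 48.88%.
M((Mg0.27Fe0.73)2SiO4) = 186.739 g/mol, so wt% O = 63.996/186.739 × 100 = 34.27%.
48.88 − 34.27 = 14.61 pp.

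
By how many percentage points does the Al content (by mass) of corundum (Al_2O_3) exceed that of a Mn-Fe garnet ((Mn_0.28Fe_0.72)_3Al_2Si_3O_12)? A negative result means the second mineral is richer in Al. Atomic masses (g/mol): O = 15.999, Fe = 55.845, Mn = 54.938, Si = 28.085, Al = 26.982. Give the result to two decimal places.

First mineral: 53.964 g Al in 101.961 g formula = 52.93 wt% Al.
Second mineral: 53.964 g Al in 496.980 g formula = 10.86 wt% Al.
52.93% − 10.86% gives a difference of 42.07 percentage points.

42.07 percentage points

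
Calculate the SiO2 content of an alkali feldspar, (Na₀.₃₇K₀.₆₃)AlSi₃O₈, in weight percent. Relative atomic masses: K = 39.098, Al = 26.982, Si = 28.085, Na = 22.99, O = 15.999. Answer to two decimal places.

M((Na₀.₃₇K₀.₆₃)AlSi₃O₈) = 272.367 g/mol; M(SiO2) = 60.083 g/mol.
Moles SiO2 per formula unit = 3 Si ÷ 1 = 3.0000.
SiO2 fraction = (3.0000 × 60.083) / 272.367 = 180.249/272.367 = 0.6618.

66.18 wt%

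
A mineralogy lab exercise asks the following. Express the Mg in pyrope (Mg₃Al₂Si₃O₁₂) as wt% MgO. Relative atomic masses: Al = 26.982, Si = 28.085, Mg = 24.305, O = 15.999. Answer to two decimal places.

M(Mg₃Al₂Si₃O₁₂) = 403.122 g/mol; M(MgO) = 40.304 g/mol.
Moles MgO per formula unit = 3 Mg ÷ 1 = 3.0000.
MgO fraction = (3.0000 × 40.304) / 403.122 = 120.912/403.122 = 0.2999.

29.99 wt%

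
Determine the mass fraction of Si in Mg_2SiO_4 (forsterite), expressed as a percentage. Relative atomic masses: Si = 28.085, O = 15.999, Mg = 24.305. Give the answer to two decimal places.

19.96 mass %

M(Mg_2SiO_4) = 140.691 g/mol.
Si contributes 1 × 28.085 = 28.085 g per mole.
28.085/140.691 = 0.1996 → 19.96%.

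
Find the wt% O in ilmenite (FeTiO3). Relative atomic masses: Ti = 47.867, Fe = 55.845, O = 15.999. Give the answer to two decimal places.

Formula mass = 1×55.845 + 1×47.867 + 3×15.999 = 151.709 g/mol, of which 47.997 g is O.
So O makes up 47.997/151.709 = 0.3164 of the mass, i.e. 31.64%.

31.64 wt%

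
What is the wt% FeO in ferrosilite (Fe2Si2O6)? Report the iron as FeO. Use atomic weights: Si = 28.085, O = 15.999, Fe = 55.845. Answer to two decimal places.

Molar mass of Fe2Si2O6 = 2*55.845 + 2*28.085 + 6*15.999 = 263.854 g/mol.
Each formula unit contains 2 Fe, equivalent to 2/1 = 2.0000 mol FeO.
M(FeO) = 1×55.845 + 1×15.999 = 71.844 g/mol.
Mass of FeO per formula unit = 2.0000 × 71.844 = 143.688 g.
FeO wt% = 143.688 / 263.854 × 100 = 54.46%.

54.46 wt%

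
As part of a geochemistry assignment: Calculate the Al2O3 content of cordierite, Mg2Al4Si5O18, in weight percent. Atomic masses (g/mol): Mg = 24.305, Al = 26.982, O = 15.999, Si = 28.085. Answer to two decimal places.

Molar mass of Mg2Al4Si5O18 = 2*24.305 + 4*26.982 + 5*28.085 + 18*15.999 = 584.945 g/mol.
Each formula unit contains 4 Al, equivalent to 4/2 = 2.0000 mol Al2O3.
M(Al2O3) = 2×26.982 + 3×15.999 = 101.961 g/mol.
Mass of Al2O3 per formula unit = 2.0000 × 101.961 = 203.922 g.
Al2O3 wt% = 203.922 / 584.945 × 100 = 34.86%.

34.86 wt%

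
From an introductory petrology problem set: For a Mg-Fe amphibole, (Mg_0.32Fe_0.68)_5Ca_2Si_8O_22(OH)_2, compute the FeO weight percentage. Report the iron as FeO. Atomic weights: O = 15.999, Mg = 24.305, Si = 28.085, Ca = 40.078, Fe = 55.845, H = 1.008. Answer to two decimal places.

M((Mg_0.32Fe_0.68)_5Ca_2Si_8O_22(OH)_2) = 919.589 g/mol; M(FeO) = 71.844 g/mol.
Moles FeO per formula unit = 3.40 Fe ÷ 1 = 3.4000.
FeO fraction = (3.4000 × 71.844) / 919.589 = 244.270/919.589 = 0.2656.

26.56 wt%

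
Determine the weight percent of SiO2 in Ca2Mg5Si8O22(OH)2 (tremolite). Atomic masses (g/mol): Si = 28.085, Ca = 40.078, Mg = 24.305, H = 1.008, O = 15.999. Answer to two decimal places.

Molar mass of Ca2Mg5Si8O22(OH)2 = 2×40.078 + 5×24.305 + 8×28.085 + 24×15.999 + 2×1.008 = 812.353 g/mol.
Each formula unit contains 8 Si, equivalent to 8/1 = 8.0000 mol SiO2.
M(SiO2) = 1×28.085 + 2×15.999 = 60.083 g/mol.
Mass of SiO2 per formula unit = 8.0000 × 60.083 = 480.664 g.
SiO2 wt% = 480.664 / 812.353 × 100 = 59.17%.

59.17 wt%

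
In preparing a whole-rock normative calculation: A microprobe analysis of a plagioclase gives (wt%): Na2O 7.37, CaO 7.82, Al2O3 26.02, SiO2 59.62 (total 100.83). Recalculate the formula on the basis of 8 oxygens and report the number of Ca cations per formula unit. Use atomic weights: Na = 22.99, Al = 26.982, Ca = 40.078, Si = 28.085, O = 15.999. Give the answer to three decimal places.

0.371 Ca apfu

Na2O: 7.37/61.979 = 0.11891 mol → 0.23782 mol Na, 0.11891 mol O.
CaO: 7.82/56.077 = 0.13945 mol → 0.13945 mol Ca, 0.13945 mol O.
Al2O3: 26.02/101.961 = 0.25520 mol → 0.51040 mol Al, 0.76560 mol O.
SiO2: 59.62/60.083 = 0.99229 mol → 0.99229 mol Si, 1.98458 mol O.
Total oxygen = 3.00854 mol. Normalization factor = 8/3.00854 = 2.65910.
Ca per 8 O = 0.13945 × 2.65910 = 0.371.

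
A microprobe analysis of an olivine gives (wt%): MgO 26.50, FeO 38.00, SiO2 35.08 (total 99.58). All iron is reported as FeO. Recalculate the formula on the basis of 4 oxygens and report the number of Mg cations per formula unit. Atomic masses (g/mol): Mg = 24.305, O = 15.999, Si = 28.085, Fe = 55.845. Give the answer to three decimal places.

MgO: 26.50/40.304 = 0.65750 mol → 0.65750 mol Mg, 0.65750 mol O.
FeO: 38.00/71.844 = 0.52892 mol → 0.52892 mol Fe, 0.52892 mol O.
SiO2: 35.08/60.083 = 0.58386 mol → 0.58386 mol Si, 1.16772 mol O.
Total oxygen = 2.35414 mol. Normalization factor = 4/2.35414 = 1.69913.
Mg per 4 O = 0.65750 × 1.69913 = 1.117.

1.117 Mg apfu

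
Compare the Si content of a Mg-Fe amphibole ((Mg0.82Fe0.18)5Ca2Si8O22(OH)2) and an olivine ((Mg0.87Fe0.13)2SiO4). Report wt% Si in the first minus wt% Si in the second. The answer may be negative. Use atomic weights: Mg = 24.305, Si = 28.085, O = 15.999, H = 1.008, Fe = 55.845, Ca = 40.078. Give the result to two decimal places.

7.86 percentage points

First mineral: 224.680 g Si in 840.739 g formula = 26.72 wt% Si.
Second mineral: 28.085 g Si in 148.891 g formula = 18.86 wt% Si.
26.72% − 18.86% gives a difference of 7.86 percentage points.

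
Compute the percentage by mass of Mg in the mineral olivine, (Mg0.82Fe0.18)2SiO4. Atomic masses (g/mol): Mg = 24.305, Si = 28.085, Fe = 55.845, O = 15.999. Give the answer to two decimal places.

Formula mass = 1.64·24.305 + 0.36·55.845 + 1·28.085 + 4·15.999 = 152.045 g/mol, of which 39.860 g is Mg.
So Mg makes up 39.860/152.045 = 0.2622 of the mass, i.e. 26.22%.

26.22 wt%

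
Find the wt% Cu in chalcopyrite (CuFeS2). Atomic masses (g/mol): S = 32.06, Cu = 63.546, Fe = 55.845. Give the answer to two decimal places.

34.63 mass %

Formula mass = 1·63.546 + 1·55.845 + 2·32.06 = 183.511 g/mol, of which 63.546 g is Cu.
So Cu makes up 63.546/183.511 = 0.3463 of the mass, i.e. 34.63%.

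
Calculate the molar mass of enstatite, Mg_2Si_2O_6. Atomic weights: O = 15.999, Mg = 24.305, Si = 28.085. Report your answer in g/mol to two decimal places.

Mg: 2 × 24.305 = 48.6100
Si: 2 × 28.085 = 56.1700
O: 6 × 15.999 = 95.9940
Summing the contributions gives the formula mass.

200.77 g/mol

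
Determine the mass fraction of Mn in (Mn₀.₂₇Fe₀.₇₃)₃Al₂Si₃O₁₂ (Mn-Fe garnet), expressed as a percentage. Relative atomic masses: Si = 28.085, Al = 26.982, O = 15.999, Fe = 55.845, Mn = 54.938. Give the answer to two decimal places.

Formula mass = 0.81*54.938 + 2.19*55.845 + 2*26.982 + 3*28.085 + 12*15.999 = 497.007 g/mol, of which 44.500 g is Mn.
So Mn makes up 44.500/497.007 = 0.0895 of the mass, i.e. 8.95%.

8.95 mass %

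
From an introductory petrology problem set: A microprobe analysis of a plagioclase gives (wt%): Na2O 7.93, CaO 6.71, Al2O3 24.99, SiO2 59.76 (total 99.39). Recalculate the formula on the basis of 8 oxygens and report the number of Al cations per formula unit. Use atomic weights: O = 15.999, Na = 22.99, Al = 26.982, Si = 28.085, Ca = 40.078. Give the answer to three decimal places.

1.319 Al apfu

7.93 wt% Na2O ÷ 61.979 g/mol = 0.12795 mol, giving 0.25590 Na and 0.12795 O.
6.71 wt% CaO ÷ 56.077 g/mol = 0.11966 mol, giving 0.11966 Ca and 0.11966 O.
24.99 wt% Al2O3 ÷ 101.961 g/mol = 0.24509 mol, giving 0.49018 Al and 0.73527 O.
59.76 wt% SiO2 ÷ 60.083 g/mol = 0.99462 mol, giving 0.99462 Si and 1.98924 O.
Oxygen sums to 2.97212; scaling by 8/2.97212 = 2.69168 puts the formula on 8 O.
Al: 0.49018 × 2.69168 = 1.319 atoms per formula unit.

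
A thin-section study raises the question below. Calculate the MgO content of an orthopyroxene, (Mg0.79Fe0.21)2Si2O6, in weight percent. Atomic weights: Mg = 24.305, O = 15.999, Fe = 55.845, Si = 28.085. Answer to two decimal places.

Formula mass = 214.021 g/mol.
1.58 Mg → 1.5800 mol MgO per formula unit; M(MgO) = 40.304, so MgO mass = 63.680 g.
63.680/214.021 × 100 = 29.75 wt%.

29.75 wt%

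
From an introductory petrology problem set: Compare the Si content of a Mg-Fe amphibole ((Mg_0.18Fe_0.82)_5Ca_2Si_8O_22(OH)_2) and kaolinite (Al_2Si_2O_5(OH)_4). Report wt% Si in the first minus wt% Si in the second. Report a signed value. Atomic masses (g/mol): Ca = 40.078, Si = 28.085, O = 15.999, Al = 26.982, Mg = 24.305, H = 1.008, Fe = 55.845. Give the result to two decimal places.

2.10 percentage points

First mineral: 224.680 g Si in 941.667 g formula = 23.86 wt% Si.
Second mineral: 56.170 g Si in 258.157 g formula = 21.76 wt% Si.
23.86% − 21.76% gives a difference of 2.10 percentage points.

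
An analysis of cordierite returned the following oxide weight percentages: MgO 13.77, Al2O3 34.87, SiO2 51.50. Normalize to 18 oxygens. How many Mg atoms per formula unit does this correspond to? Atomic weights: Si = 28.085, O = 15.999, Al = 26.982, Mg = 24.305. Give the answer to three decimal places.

MgO: 13.77/40.304 = 0.34165 mol → 0.34165 mol Mg, 0.34165 mol O.
Al2O3: 34.87/101.961 = 0.34199 mol → 0.68398 mol Al, 1.02597 mol O.
SiO2: 51.50/60.083 = 0.85715 mol → 0.85715 mol Si, 1.71430 mol O.
Total oxygen = 3.08192 mol. Normalization factor = 18/3.08192 = 5.84052.
Mg per 18 O = 0.34165 × 5.84052 = 1.995.

1.995 Mg apfu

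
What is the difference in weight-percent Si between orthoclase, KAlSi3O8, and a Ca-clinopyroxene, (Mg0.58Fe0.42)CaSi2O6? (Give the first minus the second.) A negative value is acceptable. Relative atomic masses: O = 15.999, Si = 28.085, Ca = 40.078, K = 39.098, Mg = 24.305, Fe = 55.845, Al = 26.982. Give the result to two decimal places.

First mineral: 84.255 g Si in 278.327 g formula = 30.27 wt% Si.
Second mineral: 56.170 g Si in 229.794 g formula = 24.44 wt% Si.
30.27% − 24.44% gives a difference of 5.83 percentage points.

5.83 percentage points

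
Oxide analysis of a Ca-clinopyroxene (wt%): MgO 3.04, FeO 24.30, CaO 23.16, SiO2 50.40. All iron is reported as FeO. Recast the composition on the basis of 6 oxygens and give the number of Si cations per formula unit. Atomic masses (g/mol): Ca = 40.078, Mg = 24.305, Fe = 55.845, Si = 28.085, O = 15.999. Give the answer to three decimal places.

MgO: 3.04/40.304 = 0.07543 mol → 0.07543 mol Mg, 0.07543 mol O.
FeO: 24.30/71.844 = 0.33823 mol → 0.33823 mol Fe, 0.33823 mol O.
CaO: 23.16/56.077 = 0.41300 mol → 0.41300 mol Ca, 0.41300 mol O.
SiO2: 50.40/60.083 = 0.83884 mol → 0.83884 mol Si, 1.67768 mol O.
Total oxygen = 2.50434 mol. Normalization factor = 6/2.50434 = 2.39584.
Si per 6 O = 0.83884 × 2.39584 = 2.010.

2.010 Si apfu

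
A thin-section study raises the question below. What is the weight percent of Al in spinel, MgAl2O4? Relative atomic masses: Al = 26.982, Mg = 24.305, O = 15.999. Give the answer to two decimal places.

37.93 weight percent

Formula mass = 1×24.305 + 2×26.982 + 4×15.999 = 142.265 g/mol, of which 53.964 g is Al.
So Al makes up 53.964/142.265 = 0.3793 of the mass, i.e. 37.93%.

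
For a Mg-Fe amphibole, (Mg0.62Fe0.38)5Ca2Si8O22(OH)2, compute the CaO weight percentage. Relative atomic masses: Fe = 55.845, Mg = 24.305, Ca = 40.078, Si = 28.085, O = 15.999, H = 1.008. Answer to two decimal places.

Molar mass of (Mg0.62Fe0.38)5Ca2Si8O22(OH)2 = 3.10×24.305 + 1.90×55.845 + 2×40.078 + 8×28.085 + 24×15.999 + 2×1.008 = 872.279 g/mol.
Each formula unit contains 2 Ca, equivalent to 2/1 = 2.0000 mol CaO.
M(CaO) = 1×40.078 + 1×15.999 = 56.077 g/mol.
Mass of CaO per formula unit = 2.0000 × 56.077 = 112.154 g.
CaO wt% = 112.154 / 872.279 × 100 = 12.86%.

12.86 wt%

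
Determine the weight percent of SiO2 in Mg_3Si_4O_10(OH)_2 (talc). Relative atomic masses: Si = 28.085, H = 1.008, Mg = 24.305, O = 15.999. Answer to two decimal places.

M(Mg_3Si_4O_10(OH)_2) = 379.259 g/mol; M(SiO2) = 60.083 g/mol.
Moles SiO2 per formula unit = 4 Si ÷ 1 = 4.0000.
SiO2 fraction = (4.0000 × 60.083) / 379.259 = 240.332/379.259 = 0.6337.

63.37 wt%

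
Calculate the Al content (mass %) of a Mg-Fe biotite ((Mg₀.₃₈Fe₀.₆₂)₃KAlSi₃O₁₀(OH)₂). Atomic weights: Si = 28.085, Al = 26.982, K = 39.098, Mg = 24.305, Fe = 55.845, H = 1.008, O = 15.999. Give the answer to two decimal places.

5.67 mass %

M((Mg₀.₃₈Fe₀.₆₂)₃KAlSi₃O₁₀(OH)₂) = 475.918 g/mol.
Al contributes 1 × 26.982 = 26.982 g per mole.
26.982/475.918 = 0.0567 → 5.67%.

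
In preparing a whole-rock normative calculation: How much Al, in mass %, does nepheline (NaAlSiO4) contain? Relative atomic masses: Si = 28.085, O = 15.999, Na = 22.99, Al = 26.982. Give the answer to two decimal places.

Molar mass of NaAlSiO4: 1·22.99 + 1·26.982 + 1·28.085 + 4·15.999 = 142.053 g/mol.
Mass of Al per formula unit: 1 × 26.982 = 26.982 g.
Weight fraction Al = 26.982 / 142.053 = 0.1899.

18.99 mass %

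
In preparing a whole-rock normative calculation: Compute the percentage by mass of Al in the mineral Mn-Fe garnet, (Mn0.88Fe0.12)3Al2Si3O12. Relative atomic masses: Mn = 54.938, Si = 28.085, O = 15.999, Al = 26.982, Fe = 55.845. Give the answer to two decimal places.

10.89 mass %

Formula mass = 2.64*54.938 + 0.36*55.845 + 2*26.982 + 3*28.085 + 12*15.999 = 495.348 g/mol, of which 53.964 g is Al.
So Al makes up 53.964/495.348 = 0.1089 of the mass, i.e. 10.89%.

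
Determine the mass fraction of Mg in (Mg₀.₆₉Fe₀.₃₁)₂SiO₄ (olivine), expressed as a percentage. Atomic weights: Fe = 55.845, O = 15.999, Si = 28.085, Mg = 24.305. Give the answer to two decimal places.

20.93 wt%

Formula mass = 1.38*24.305 + 0.62*55.845 + 1*28.085 + 4*15.999 = 160.246 g/mol, of which 33.541 g is Mg.
So Mg makes up 33.541/160.246 = 0.2093 of the mass, i.e. 20.93%.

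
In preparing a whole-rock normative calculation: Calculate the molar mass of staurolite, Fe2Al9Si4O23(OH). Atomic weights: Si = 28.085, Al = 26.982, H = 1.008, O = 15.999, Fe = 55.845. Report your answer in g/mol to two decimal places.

851.85 g/mol

M = 2·55.845 + 9·26.982 + 4·28.085 + 24·15.999 + 1·1.008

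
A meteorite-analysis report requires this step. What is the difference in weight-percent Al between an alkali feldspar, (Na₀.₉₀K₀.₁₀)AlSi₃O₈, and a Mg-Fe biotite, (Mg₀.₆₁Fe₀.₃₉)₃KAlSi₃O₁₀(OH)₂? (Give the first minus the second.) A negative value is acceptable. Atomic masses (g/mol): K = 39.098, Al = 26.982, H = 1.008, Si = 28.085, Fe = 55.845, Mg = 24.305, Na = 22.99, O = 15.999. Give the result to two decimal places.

4.29 percentage points

Al in (Na₀.₉₀K₀.₁₀)AlSi₃O₈: molar mass 263.830 g/mol; 1×26.982 = 26.982 g → 10.23 wt%.
Al in (Mg₀.₆₁Fe₀.₃₉)₃KAlSi₃O₁₀(OH)₂: molar mass 454.156 g/mol; 1×26.982 = 26.982 g → 5.94 wt%.
Difference = 10.23 − 5.94 = 4.29 percentage points.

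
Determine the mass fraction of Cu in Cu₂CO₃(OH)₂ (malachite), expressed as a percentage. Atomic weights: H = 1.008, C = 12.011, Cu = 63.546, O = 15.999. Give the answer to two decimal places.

Molar mass of Cu₂CO₃(OH)₂: 2*63.546 + 1*12.011 + 5*15.999 + 2*1.008 = 221.114 g/mol.
Mass of Cu per formula unit: 2 × 63.546 = 127.092 g.
Weight fraction Cu = 127.092 / 221.114 = 0.5748.

57.48 weight percent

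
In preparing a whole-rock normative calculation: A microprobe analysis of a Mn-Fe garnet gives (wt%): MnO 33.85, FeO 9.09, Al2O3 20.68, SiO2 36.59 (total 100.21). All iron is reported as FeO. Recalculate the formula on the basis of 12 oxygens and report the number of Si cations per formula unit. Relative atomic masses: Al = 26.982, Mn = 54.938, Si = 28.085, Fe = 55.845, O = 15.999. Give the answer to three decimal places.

33.85 wt% MnO ÷ 70.937 g/mol = 0.47718 mol, giving 0.47718 Mn and 0.47718 O.
9.09 wt% FeO ÷ 71.844 g/mol = 0.12652 mol, giving 0.12652 Fe and 0.12652 O.
20.68 wt% Al2O3 ÷ 101.961 g/mol = 0.20282 mol, giving 0.40564 Al and 0.60846 O.
36.59 wt% SiO2 ÷ 60.083 g/mol = 0.60899 mol, giving 0.60899 Si and 1.21798 O.
Oxygen sums to 2.43014; scaling by 12/2.43014 = 4.93799 puts the formula on 12 O.
Si: 0.60899 × 4.93799 = 3.007 atoms per formula unit.

3.007 Si apfu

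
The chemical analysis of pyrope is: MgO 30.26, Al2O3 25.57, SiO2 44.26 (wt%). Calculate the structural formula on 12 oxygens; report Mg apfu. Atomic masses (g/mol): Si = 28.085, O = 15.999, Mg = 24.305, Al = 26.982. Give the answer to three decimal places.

30.26 wt% MgO ÷ 40.304 g/mol = 0.75079 mol, giving 0.75079 Mg and 0.75079 O.
25.57 wt% Al2O3 ÷ 101.961 g/mol = 0.25078 mol, giving 0.50156 Al and 0.75234 O.
44.26 wt% SiO2 ÷ 60.083 g/mol = 0.73665 mol, giving 0.73665 Si and 1.47330 O.
Oxygen sums to 2.97643; scaling by 12/2.97643 = 4.03168 puts the formula on 12 O.
Mg: 0.75079 × 4.03168 = 3.027 atoms per formula unit.

3.027 Mg apfu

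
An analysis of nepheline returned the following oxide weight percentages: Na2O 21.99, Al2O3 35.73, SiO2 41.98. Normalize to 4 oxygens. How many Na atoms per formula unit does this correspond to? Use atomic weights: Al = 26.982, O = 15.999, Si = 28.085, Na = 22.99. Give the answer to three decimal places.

21.99 wt% Na2O ÷ 61.979 g/mol = 0.35480 mol, giving 0.70960 Na and 0.35480 O.
35.73 wt% Al2O3 ÷ 101.961 g/mol = 0.35043 mol, giving 0.70086 Al and 1.05129 O.
41.98 wt% SiO2 ÷ 60.083 g/mol = 0.69870 mol, giving 0.69870 Si and 1.39740 O.
Oxygen sums to 2.80349; scaling by 4/2.80349 = 1.42679 puts the formula on 4 O.
Na: 0.70960 × 1.42679 = 1.012 atoms per formula unit.

1.012 Na apfu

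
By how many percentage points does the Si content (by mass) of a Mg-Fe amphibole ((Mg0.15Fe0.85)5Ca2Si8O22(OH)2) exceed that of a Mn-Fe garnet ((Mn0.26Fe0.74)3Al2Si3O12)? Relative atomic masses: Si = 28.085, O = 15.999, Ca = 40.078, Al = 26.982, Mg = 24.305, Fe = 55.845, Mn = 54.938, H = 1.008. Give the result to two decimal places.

M((Mg0.15Fe0.85)5Ca2Si8O22(OH)2) = 946.398 g/mol, so wt% Si = 224.680/946.398 × 100 = 23.74%.
M((Mn0.26Fe0.74)3Al2Si3O12) = 497.035 g/mol, so wt% Si = 84.255/497.035 × 100 = 16.95%.
23.74 − 16.95 = 6.79 pp.

6.79 percentage points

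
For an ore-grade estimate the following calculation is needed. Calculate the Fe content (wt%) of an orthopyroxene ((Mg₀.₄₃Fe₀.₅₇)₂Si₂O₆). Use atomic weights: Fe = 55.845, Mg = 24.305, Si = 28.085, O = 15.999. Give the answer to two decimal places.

26.89 wt%

Formula mass = 0.86·24.305 + 1.14·55.845 + 2·28.085 + 6·15.999 = 236.730 g/mol, of which 63.663 g is Fe.
So Fe makes up 63.663/236.730 = 0.2689 of the mass, i.e. 26.89%.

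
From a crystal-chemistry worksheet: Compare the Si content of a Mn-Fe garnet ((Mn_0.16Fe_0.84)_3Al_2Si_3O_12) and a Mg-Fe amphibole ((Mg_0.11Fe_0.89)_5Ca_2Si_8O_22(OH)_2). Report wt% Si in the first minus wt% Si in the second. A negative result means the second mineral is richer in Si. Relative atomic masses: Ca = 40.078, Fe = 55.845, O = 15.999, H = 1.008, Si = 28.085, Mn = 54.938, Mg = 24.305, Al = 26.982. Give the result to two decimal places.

M((Mn_0.16Fe_0.84)_3Al_2Si_3O_12) = 497.307 g/mol, so wt% Si = 84.255/497.307 × 100 = 16.94%.
M((Mg_0.11Fe_0.89)_5Ca_2Si_8O_22(OH)_2) = 952.706 g/mol, so wt% Si = 224.680/952.706 × 100 = 23.58%.
16.94 − 23.58 = -6.64 pp.

-6.64 percentage points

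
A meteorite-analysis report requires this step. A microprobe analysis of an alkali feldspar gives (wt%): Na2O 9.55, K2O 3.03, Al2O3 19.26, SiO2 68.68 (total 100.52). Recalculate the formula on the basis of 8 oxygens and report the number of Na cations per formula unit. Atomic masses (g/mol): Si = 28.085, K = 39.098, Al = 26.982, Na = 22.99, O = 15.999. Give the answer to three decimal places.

Na2O (M=61.979): mol = 0.15408; Na = 0.30816, O = 0.15408.
K2O (M=94.195): mol = 0.03217; K = 0.06434, O = 0.03217.
Al2O3 (M=101.961): mol = 0.18890; Al = 0.37780, O = 0.56670.
SiO2 (M=60.083): mol = 1.14309; Si = 1.14309, O = 2.28618.
ΣO = 3.03913; factor = 8/ΣO = 2.63233.
Na apfu = 0.30816 × 2.63233 = 0.811.

0.811 Na apfu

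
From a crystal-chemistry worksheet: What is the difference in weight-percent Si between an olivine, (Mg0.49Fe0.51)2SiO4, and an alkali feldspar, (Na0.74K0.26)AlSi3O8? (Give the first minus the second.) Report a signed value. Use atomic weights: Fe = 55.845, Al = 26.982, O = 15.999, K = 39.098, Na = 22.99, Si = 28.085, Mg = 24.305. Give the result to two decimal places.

-15.38 percentage points

M((Mg0.49Fe0.51)2SiO4) = 172.862 g/mol, so wt% Si = 28.085/172.862 × 100 = 16.25%.
M((Na0.74K0.26)AlSi3O8) = 266.407 g/mol, so wt% Si = 84.255/266.407 × 100 = 31.63%.
16.25 − 31.63 = -15.38 pp.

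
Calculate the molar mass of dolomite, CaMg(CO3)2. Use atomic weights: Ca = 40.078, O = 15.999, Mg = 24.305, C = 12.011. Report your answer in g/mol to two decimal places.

184.40 g/mol

Ca: 1 × 40.078 = 40.0780
Mg: 1 × 24.305 = 24.3050
C: 2 × 12.011 = 24.0220
O: 6 × 15.999 = 95.9940
Summing the contributions gives the formula mass.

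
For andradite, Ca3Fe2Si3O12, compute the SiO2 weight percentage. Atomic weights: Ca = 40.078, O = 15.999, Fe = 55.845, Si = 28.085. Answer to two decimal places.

Formula mass = 508.167 g/mol.
3 Si → 3.0000 mol SiO2 per formula unit; M(SiO2) = 60.083, so SiO2 mass = 180.249 g.
180.249/508.167 × 100 = 35.47 wt%.

35.47 wt%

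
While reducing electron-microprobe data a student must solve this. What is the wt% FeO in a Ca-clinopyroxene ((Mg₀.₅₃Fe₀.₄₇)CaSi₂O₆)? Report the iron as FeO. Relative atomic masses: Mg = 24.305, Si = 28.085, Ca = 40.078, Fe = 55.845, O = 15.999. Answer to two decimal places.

Molar mass of (Mg₀.₅₃Fe₀.₄₇)CaSi₂O₆ = 0.53·24.305 + 0.47·55.845 + 1·40.078 + 2·28.085 + 6·15.999 = 231.371 g/mol.
Each formula unit contains 0.47 Fe, equivalent to 0.47/1 = 0.4700 mol FeO.
M(FeO) = 1×55.845 + 1×15.999 = 71.844 g/mol.
Mass of FeO per formula unit = 0.4700 × 71.844 = 33.767 g.
FeO wt% = 33.767 / 231.371 × 100 = 14.59%.

14.59 wt%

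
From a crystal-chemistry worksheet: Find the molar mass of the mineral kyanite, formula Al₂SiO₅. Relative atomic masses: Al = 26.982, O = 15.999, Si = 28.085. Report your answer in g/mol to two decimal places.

162.04 g/mol

Al: 2 × 26.982 = 53.9640
Si: 1 × 28.085 = 28.0850
O: 5 × 15.999 = 79.9950
Summing the contributions gives the formula mass.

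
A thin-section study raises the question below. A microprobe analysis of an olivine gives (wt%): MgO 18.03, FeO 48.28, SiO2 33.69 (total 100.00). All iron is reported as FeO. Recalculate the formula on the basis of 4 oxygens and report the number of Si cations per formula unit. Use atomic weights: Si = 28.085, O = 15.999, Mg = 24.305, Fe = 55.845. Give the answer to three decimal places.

MgO: 18.03/40.304 = 0.44735 mol → 0.44735 mol Mg, 0.44735 mol O.
FeO: 48.28/71.844 = 0.67201 mol → 0.67201 mol Fe, 0.67201 mol O.
SiO2: 33.69/60.083 = 0.56072 mol → 0.56072 mol Si, 1.12144 mol O.
Total oxygen = 2.24080 mol. Normalization factor = 4/2.24080 = 1.78508.
Si per 4 O = 0.56072 × 1.78508 = 1.001.

1.001 Si apfu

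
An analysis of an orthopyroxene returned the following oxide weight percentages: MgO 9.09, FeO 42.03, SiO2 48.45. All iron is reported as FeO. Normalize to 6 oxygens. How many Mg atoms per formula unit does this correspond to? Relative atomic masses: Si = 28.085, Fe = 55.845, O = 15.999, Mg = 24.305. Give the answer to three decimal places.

MgO: 9.09/40.304 = 0.22554 mol → 0.22554 mol Mg, 0.22554 mol O.
FeO: 42.03/71.844 = 0.58502 mol → 0.58502 mol Fe, 0.58502 mol O.
SiO2: 48.45/60.083 = 0.80638 mol → 0.80638 mol Si, 1.61276 mol O.
Total oxygen = 2.42332 mol. Normalization factor = 6/2.42332 = 2.47594.
Mg per 6 O = 0.22554 × 2.47594 = 0.558.

0.558 Mg apfu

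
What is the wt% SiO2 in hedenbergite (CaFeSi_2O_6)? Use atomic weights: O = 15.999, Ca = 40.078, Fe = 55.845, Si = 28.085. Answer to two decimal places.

M(CaFeSi_2O_6) = 248.087 g/mol; M(SiO2) = 60.083 g/mol.
Moles SiO2 per formula unit = 2 Si ÷ 1 = 2.0000.
SiO2 fraction = (2.0000 × 60.083) / 248.087 = 120.166/248.087 = 0.4844.

48.44 wt%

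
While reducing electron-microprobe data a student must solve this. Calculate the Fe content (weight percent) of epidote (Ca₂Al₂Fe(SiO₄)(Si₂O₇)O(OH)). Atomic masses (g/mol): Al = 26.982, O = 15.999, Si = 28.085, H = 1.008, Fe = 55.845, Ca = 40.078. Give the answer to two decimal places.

11.56 weight percent

M(Ca₂Al₂Fe(SiO₄)(Si₂O₇)O(OH)) = 483.215 g/mol.
Fe contributes 1 × 55.845 = 55.845 g per mole.
55.845/483.215 = 0.1156 → 11.56%.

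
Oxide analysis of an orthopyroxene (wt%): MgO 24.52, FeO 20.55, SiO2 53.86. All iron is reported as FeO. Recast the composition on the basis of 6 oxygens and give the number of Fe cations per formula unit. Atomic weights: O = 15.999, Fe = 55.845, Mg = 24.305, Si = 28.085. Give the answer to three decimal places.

MgO: 24.52/40.304 = 0.60838 mol → 0.60838 mol Mg, 0.60838 mol O.
FeO: 20.55/71.844 = 0.28604 mol → 0.28604 mol Fe, 0.28604 mol O.
SiO2: 53.86/60.083 = 0.89643 mol → 0.89643 mol Si, 1.79286 mol O.
Total oxygen = 2.68728 mol. Normalization factor = 6/2.68728 = 2.23274.
Fe per 6 O = 0.28604 × 2.23274 = 0.639.

0.639 Fe apfu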